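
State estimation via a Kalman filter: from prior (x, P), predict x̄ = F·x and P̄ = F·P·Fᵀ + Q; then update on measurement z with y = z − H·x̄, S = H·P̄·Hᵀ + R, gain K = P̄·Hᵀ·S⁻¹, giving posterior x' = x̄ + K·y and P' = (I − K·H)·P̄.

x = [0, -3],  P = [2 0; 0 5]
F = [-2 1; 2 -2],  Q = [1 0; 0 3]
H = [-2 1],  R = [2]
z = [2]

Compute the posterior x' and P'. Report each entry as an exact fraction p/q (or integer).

x̄ = F·x = [-3, 6]
P̄ = F·P·Fᵀ + Q = [14 -18; -18 31]
y = z − H·x̄ = [-10]
S = H·P̄·Hᵀ + R = [161]
K = P̄·Hᵀ·S⁻¹ = [-2/7; 67/161]
x' = x̄ + K·y = [-1/7, 296/161]
P' = (I − K·H)·P̄ = [6/7 8/7; 8/7 502/161]

x' = [-1/7, 296/161]
P' = [6/7 8/7; 8/7 502/161]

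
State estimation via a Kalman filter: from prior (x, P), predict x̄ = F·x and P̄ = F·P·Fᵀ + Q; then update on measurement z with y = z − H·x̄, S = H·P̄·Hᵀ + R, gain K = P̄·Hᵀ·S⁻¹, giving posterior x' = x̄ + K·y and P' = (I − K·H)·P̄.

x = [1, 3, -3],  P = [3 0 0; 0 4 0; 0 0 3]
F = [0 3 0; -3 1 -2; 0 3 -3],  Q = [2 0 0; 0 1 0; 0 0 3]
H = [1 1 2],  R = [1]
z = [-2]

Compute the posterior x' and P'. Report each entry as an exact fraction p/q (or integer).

x' = [-751/635, -2338/635, 936/635]
P' = [9246/635 -6532/635 -1296/635; -6532/635 14484/635 -3918/635; -1296/635 -3918/635 2706/635]

x̄ = F·x = [9, 6, 18]
P̄ = F·P·Fᵀ + Q = [38 12 36; 12 44 30; 36 30 66]
y = z − H·x̄ = [-53]
S = H·P̄·Hᵀ + R = [635]
K = P̄·Hᵀ·S⁻¹ = [122/635; 116/635; 198/635]
x' = x̄ + K·y = [-751/635, -2338/635, 936/635]
P' = (I − K·H)·P̄ = [9246/635 -6532/635 -1296/635; -6532/635 14484/635 -3918/635; -1296/635 -3918/635 2706/635]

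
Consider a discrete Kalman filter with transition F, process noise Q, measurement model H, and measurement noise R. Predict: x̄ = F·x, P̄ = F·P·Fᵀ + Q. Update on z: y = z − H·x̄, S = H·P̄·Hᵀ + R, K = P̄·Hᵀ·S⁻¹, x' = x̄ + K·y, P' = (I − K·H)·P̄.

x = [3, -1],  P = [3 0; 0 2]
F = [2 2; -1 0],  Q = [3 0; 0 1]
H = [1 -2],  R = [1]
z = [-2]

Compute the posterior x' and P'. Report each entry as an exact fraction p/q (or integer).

x̄ = F·x = [4, -3]
P̄ = F·P·Fᵀ + Q = [23 -6; -6 4]
y = z − H·x̄ = [-12]
S = H·P̄·Hᵀ + R = [64]
K = P̄·Hᵀ·S⁻¹ = [35/64; -7/32]
x' = x̄ + K·y = [-41/16, -3/8]
P' = (I − K·H)·P̄ = [247/64 53/32; 53/32 15/16]

x' = [-41/16, -3/8]
P' = [247/64 53/32; 53/32 15/16]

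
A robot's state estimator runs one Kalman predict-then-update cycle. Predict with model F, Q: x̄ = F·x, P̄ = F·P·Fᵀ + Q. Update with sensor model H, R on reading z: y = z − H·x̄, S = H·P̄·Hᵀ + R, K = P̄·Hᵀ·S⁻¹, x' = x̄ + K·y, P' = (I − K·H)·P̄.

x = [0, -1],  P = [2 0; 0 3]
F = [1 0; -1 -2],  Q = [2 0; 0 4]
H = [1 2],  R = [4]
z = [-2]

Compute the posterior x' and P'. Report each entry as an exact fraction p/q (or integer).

x' = [0, -5/6]
P' = [4 -2; -2 35/18]

x̄ = F·x = [0, 2]
P̄ = F·P·Fᵀ + Q = [4 -2; -2 18]
y = z − H·x̄ = [-6]
S = H·P̄·Hᵀ + R = [72]
K = P̄·Hᵀ·S⁻¹ = [0; 17/36]
x' = x̄ + K·y = [0, -5/6]
P' = (I − K·H)·P̄ = [4 -2; -2 35/18]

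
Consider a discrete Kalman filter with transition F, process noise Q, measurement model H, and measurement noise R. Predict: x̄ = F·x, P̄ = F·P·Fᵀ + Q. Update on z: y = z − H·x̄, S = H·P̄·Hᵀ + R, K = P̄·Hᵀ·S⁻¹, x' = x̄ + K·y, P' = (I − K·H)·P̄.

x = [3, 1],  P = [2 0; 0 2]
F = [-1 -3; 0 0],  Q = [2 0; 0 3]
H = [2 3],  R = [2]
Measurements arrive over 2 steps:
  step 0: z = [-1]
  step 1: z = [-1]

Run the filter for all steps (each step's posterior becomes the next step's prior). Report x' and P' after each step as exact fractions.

step 0: x̄ = F·x = [-6, 0]
step 0: P̄ = F·P·Fᵀ + Q = [22 0; 0 3]
step 0: y = z − H·x̄ = [11]
step 0: S = H·P̄·Hᵀ + R = [117]
step 0: K = P̄·Hᵀ·S⁻¹ = [44/117; 1/13]
step 0: x' = x̄ + K·y = [-218/117, 11/13]
step 0: P' = (I − K·H)·P̄ = [638/117 -44/13; -44/13 30/13]
step 1: x̄ = F·x = [-79/117, 0]
step 1: P̄ = F·P·Fᵀ + Q = [926/117 0; 0 3]
step 1: y = z − H·x̄ = [41/117]
step 1: S = H·P̄·Hᵀ + R = [7097/117]
step 1: K = P̄·Hᵀ·S⁻¹ = [1852/7097; 1053/7097]
step 1: x' = x̄ + K·y = [-4143/7097, 369/7097]
step 1: P' = (I − K·H)·P̄ = [26854/7097 -16668/7097; -16668/7097 11814/7097]

step 0: x' = [-218/117, 11/13], P' = [638/117 -44/13; -44/13 30/13]
step 1: x' = [-4143/7097, 369/7097], P' = [26854/7097 -16668/7097; -16668/7097 11814/7097]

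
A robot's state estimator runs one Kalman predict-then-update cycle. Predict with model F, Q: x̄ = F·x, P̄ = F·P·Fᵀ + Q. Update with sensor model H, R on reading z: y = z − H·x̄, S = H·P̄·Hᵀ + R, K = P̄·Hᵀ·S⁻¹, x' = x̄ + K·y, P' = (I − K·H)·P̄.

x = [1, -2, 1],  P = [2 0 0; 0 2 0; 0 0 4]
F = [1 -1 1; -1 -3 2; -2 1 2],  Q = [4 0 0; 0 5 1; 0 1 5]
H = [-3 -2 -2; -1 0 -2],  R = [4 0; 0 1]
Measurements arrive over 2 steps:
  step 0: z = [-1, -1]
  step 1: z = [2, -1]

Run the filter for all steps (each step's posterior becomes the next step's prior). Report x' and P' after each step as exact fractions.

step 0: x' = [484/1005, -1451/8040, 877/5360], P' = [4636/1005 -4228/1005 -802/335; -4228/1005 10073/2010 2619/1340; -802/335 2619/1340 3981/2680]
step 1: x' = [-88639094/316917283, -366845309/316917283, 199376588/316917283], P' = [1033370316/316917283 -880139504/316917283 -557176200/316917283; -880139504/316917283 1113465954/316917283 402740094/316917283; -557176200/316917283 402740094/316917283 377590310/316917283]

step 0: x̄ = F·x = [4, 7, -2]
step 0: P̄ = F·P·Fᵀ + Q = [12 12 2; 12 41 15; 2 15 31]
step 0: y = z − H·x̄ = [21, -1]
step 0: S = H·P̄·Hᵀ + R = [688 260; 260 145]
step 0: K = P̄·Hᵀ·S⁻¹ = [-32/201 176/1005; -527/1608 599/2010; 81/1072 -773/1340]
step 0: x' = x̄ + K·y = [484/1005, -1451/8040, 877/5360]
step 0: P' = (I − K·H)·P̄ = [4636/1005 -4228/1005 -802/335; -4228/1005 10073/2010 2619/1340; -802/335 2619/1340 3981/2680]
step 1: x̄ = F·x = [13277/16080, 389/1005, -547/670]
step 1: P̄ = F·P·Fᵀ + Q = [119207/8040 9688/1005 -8657/335; 9688/1005 21646/1005 -4474/335; -8657/335 -4474/335 26198/335]
step 1: y = z − H·x̄ = [58183/16080, -29059/16080]
step 1: S = H·P̄·Hᵀ + R = [1890527/8040 935989/8040; 935989/8040 1811183/8040]
step 1: K = P̄·Hᵀ·S⁻¹ = [-56369885/316917283 80982084/316917283; -97998396/316917283 74659316/316917283; 27716948/316917283 -198004420/316917283]
step 1: x' = x̄ + K·y = [-88639094/316917283, -366845309/316917283, 199376588/316917283]
step 1: P' = (I − K·H)·P̄ = [1033370316/316917283 -880139504/316917283 -557176200/316917283; -880139504/316917283 1113465954/316917283 402740094/316917283; -557176200/316917283 402740094/316917283 377590310/316917283]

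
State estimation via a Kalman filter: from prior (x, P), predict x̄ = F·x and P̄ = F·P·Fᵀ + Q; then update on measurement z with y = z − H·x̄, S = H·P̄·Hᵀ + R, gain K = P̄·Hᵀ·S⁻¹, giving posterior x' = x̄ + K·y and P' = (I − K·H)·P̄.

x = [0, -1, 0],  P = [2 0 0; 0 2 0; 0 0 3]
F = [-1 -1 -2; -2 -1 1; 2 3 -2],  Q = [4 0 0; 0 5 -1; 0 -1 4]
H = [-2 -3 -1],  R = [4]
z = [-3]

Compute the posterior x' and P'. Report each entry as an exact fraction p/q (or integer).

x̄ = F·x = [1, 1, -3]
P̄ = F·P·Fᵀ + Q = [20 0 2; 0 18 -21; 2 -21 42]
y = z − H·x̄ = [-1]
S = H·P̄·Hᵀ + R = [170]
K = P̄·Hᵀ·S⁻¹ = [-21/85; -33/170; 1/10]
x' = x̄ + K·y = [106/85, 203/170, -31/10]
P' = (I − K·H)·P̄ = [818/85 -693/85 31/5; -693/85 1971/170 -177/10; 31/5 -177/10 403/10]

x' = [106/85, 203/170, -31/10]
P' = [818/85 -693/85 31/5; -693/85 1971/170 -177/10; 31/5 -177/10 403/10]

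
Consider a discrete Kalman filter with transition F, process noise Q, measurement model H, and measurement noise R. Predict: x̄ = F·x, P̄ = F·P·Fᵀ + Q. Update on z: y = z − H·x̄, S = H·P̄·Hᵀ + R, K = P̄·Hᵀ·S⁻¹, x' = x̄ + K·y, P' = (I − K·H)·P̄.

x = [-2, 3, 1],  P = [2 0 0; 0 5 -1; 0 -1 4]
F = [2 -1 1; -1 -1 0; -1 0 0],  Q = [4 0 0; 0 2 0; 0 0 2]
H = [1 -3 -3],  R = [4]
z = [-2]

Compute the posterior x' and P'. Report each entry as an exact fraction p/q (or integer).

x' = [-949/192, -409/192, 115/96]
P' = [3575/192 1283/192 -65/96; 1283/192 767/192 -149/96; -65/96 -149/96 71/48]

x̄ = F·x = [-6, -1, 2]
P̄ = F·P·Fᵀ + Q = [23 2 -4; 2 9 2; -4 2 4]
y = z − H·x̄ = [7]
S = H·P̄·Hᵀ + R = [192]
K = P̄·Hᵀ·S⁻¹ = [29/192; -31/192; -11/96]
x' = x̄ + K·y = [-949/192, -409/192, 115/96]
P' = (I − K·H)·P̄ = [3575/192 1283/192 -65/96; 1283/192 767/192 -149/96; -65/96 -149/96 71/48]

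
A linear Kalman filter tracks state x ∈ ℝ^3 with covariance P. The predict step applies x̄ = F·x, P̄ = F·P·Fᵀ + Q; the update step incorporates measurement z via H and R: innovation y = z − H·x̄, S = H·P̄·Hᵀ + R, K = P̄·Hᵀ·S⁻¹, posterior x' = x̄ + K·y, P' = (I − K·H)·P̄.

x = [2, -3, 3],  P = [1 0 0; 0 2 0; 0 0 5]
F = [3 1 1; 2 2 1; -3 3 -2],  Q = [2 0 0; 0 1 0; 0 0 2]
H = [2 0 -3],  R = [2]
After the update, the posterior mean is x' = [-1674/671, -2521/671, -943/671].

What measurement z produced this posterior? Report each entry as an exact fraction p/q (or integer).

z = [-1]

x̄ = F·x = [6, 1, -21]
P̄ = F·P·Fᵀ + Q = [18 15 -13; 15 18 -4; -13 -4 49]
S = H·P̄·Hᵀ + R = [671]
K = P̄·Hᵀ·S⁻¹ = [75/671; 42/671; -173/671]
x' − x̄ = [-5700/671, -3192/671, 13148/671] = K·y
y = (KᵀK)⁻¹·Kᵀ·(x' − x̄) = [-76]
z = y + H·x̄ = [-76] + [75] = [-1]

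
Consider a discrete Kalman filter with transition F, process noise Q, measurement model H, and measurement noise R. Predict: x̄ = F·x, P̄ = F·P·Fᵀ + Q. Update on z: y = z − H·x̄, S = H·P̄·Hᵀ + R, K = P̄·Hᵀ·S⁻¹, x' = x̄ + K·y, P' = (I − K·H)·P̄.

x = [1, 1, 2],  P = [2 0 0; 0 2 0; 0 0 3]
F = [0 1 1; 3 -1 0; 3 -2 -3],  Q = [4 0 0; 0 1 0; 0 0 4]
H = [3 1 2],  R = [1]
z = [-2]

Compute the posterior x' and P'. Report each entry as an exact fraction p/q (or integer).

x' = [756/251, 325/251, -1546/251]
P' = [2258/251 -443/251 -3166/251; -443/251 1790/251 -201/251; -3166/251 -201/251 4898/251]

x̄ = F·x = [3, 2, -5]
P̄ = F·P·Fᵀ + Q = [9 -2 -13; -2 21 22; -13 22 57]
y = z − H·x̄ = [-3]
S = H·P̄·Hᵀ + R = [251]
K = P̄·Hᵀ·S⁻¹ = [-1/251; 59/251; 97/251]
x' = x̄ + K·y = [756/251, 325/251, -1546/251]
P' = (I − K·H)·P̄ = [2258/251 -443/251 -3166/251; -443/251 1790/251 -201/251; -3166/251 -201/251 4898/251]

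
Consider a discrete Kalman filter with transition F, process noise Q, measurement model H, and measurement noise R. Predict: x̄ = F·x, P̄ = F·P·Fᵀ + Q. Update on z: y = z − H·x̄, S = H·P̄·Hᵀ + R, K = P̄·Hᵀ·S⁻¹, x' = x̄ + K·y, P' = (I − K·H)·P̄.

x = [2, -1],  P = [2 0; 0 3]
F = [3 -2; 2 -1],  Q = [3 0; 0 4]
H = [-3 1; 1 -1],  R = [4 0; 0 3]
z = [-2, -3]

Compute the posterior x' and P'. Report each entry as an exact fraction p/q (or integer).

x̄ = F·x = [8, 5]
P̄ = F·P·Fᵀ + Q = [33 18; 18 15]
y = z − H·x̄ = [17, -6]
S = H·P̄·Hᵀ + R = [208 -42; -42 15]
K = P̄·Hᵀ·S⁻¹ = [-195/452 -47/226; -153/452 -169/226]
x' = x̄ + K·y = [865/452, 1687/452]
P' = (I − K·H)·P̄ = [531/452 813/452; 813/452 1827/452]

x' = [865/452, 1687/452]
P' = [531/452 813/452; 813/452 1827/452]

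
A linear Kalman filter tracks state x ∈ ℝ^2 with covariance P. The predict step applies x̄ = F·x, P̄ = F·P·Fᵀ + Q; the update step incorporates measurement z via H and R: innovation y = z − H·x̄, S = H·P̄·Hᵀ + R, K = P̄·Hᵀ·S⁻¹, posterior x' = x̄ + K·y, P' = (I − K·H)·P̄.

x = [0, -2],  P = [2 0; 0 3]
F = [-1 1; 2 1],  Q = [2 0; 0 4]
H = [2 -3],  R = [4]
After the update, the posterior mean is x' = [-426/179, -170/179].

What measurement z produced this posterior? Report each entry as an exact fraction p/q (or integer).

x̄ = F·x = [-2, -2]
P̄ = F·P·Fᵀ + Q = [7 -1; -1 15]
S = H·P̄·Hᵀ + R = [179]
K = P̄·Hᵀ·S⁻¹ = [17/179; -47/179]
x' − x̄ = [-68/179, 188/179] = K·y
y = (KᵀK)⁻¹·Kᵀ·(x' − x̄) = [-4]
z = y + H·x̄ = [-4] + [2] = [-2]

z = [-2]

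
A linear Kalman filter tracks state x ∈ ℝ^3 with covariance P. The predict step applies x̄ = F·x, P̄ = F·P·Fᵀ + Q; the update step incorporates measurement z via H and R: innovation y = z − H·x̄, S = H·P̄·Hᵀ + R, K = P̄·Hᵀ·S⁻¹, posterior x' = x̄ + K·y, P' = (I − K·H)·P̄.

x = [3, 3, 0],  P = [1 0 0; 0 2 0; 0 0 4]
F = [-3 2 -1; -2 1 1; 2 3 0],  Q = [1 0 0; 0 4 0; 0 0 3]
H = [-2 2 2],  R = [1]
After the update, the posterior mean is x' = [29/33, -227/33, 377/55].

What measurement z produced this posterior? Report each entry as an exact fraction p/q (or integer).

x̄ = F·x = [-3, -3, 15]
P̄ = F·P·Fᵀ + Q = [22 6 6; 6 14 2; 6 2 25]
S = H·P̄·Hᵀ + R = [165]
K = P̄·Hᵀ·S⁻¹ = [-4/33; 4/33; 14/55]
x' − x̄ = [128/33, -128/33, -448/55] = K·y
y = (KᵀK)⁻¹·Kᵀ·(x' − x̄) = [-32]
z = y + H·x̄ = [-32] + [30] = [-2]

z = [-2]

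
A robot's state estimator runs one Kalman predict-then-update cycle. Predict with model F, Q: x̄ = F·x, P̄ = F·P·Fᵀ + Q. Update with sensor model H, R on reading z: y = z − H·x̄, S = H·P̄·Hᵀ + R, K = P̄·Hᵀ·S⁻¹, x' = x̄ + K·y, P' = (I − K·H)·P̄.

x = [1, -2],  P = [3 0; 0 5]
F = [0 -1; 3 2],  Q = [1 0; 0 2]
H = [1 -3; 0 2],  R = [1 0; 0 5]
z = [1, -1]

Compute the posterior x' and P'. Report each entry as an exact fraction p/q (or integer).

x' = [543/439, 57/1756]
P' = [1192/439 715/878; 715/878 1215/3512]

x̄ = F·x = [2, -1]
P̄ = F·P·Fᵀ + Q = [6 -10; -10 49]
y = z − H·x̄ = [-4, 1]
S = H·P̄·Hᵀ + R = [508 -314; -314 201]
K = P̄·Hᵀ·S⁻¹ = [239/878 143/439; -785/3512 243/1756]
x' = x̄ + K·y = [543/439, 57/1756]
P' = (I − K·H)·P̄ = [1192/439 715/878; 715/878 1215/3512]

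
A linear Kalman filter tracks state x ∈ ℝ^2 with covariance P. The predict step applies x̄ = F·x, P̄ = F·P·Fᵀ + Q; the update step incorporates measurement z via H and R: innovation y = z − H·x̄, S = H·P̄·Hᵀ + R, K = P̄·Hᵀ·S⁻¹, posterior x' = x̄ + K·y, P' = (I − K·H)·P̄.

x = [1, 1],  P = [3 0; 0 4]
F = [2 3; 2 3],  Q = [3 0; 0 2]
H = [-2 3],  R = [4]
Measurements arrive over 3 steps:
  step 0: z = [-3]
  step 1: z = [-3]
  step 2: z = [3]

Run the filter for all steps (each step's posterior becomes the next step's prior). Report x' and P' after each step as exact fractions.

step 0: x' = [37/41, -11/41], P' = [1209/41 834/41; 834/41 592/41]
step 1: x' = [-709/263, -733/263], P' = [12087/263 8382/263; 8382/263 5920/263]
step 2: x' = [228611/105577, 255047/105577], P' = [4962873/105577 3442338/105577; 3442338/105577 2430752/105577]

step 0: x̄ = F·x = [5, 5]
step 0: P̄ = F·P·Fᵀ + Q = [51 48; 48 50]
step 0: y = z − H·x̄ = [-8]
step 0: S = H·P̄·Hᵀ + R = [82]
step 0: K = P̄·Hᵀ·S⁻¹ = [21/41; 27/41]
step 0: x' = x̄ + K·y = [37/41, -11/41]
step 0: P' = (I − K·H)·P̄ = [1209/41 834/41; 834/41 592/41]
step 1: x̄ = F·x = [1, 1]
step 1: P̄ = F·P·Fᵀ + Q = [495 492; 492 494]
step 1: y = z − H·x̄ = [-4]
step 1: S = H·P̄·Hᵀ + R = [526]
step 1: K = P̄·Hᵀ·S⁻¹ = [243/263; 249/263]
step 1: x' = x̄ + K·y = [-709/263, -733/263]
step 1: P' = (I − K·H)·P̄ = [12087/263 8382/263; 8382/263 5920/263]
step 2: x̄ = F·x = [-3617/263, -3617/263]
step 2: P̄ = F·P·Fᵀ + Q = [203001/263 202212/263; 202212/263 202738/263]
step 2: y = z − H·x̄ = [4406/263]
step 2: S = H·P̄·Hᵀ + R = [211154/263]
step 2: K = P̄·Hᵀ·S⁻¹ = [100317/105577; 101895/105577]
step 2: x' = x̄ + K·y = [228611/105577, 255047/105577]
step 2: P' = (I − K·H)·P̄ = [4962873/105577 3442338/105577; 3442338/105577 2430752/105577]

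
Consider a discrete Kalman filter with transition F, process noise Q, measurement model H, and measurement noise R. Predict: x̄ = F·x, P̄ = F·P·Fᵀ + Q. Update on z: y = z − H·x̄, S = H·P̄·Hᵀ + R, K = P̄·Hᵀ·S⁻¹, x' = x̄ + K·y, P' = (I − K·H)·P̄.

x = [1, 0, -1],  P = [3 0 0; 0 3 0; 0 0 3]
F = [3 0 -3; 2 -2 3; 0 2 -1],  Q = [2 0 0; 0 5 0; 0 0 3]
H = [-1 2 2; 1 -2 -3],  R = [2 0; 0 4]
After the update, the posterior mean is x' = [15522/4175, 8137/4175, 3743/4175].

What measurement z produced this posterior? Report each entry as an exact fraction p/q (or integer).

z = [2, -3]

x̄ = F·x = [6, -1, 1]
P̄ = F·P·Fᵀ + Q = [56 -9 9; -9 56 -21; 9 -21 18]
S = H·P̄·Hᵀ + R = [186 -169; -169 176]
K = P̄·Hᵀ·S⁻¹ = [-1913/4175 -722/4175; 4102/4175 2563/4175; -3147/4175 -3093/4175]
x' − x̄ = [-9528/4175, 12312/4175, -432/4175] = K·y
y = (KᵀK)⁻¹·Kᵀ·(x' − x̄) = [8, -8]
z = y + H·x̄ = [8, -8] + [-6, 5] = [2, -3]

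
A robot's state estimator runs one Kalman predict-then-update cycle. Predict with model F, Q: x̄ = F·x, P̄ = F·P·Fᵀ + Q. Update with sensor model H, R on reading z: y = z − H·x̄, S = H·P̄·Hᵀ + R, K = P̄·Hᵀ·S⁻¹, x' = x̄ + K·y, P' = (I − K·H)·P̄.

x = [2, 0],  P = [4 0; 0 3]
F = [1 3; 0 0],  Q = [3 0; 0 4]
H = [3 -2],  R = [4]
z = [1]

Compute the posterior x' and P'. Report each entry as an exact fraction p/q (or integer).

x̄ = F·x = [2, 0]
P̄ = F·P·Fᵀ + Q = [34 0; 0 4]
y = z − H·x̄ = [-5]
S = H·P̄·Hᵀ + R = [326]
K = P̄·Hᵀ·S⁻¹ = [51/163; -4/163]
x' = x̄ + K·y = [71/163, 20/163]
P' = (I − K·H)·P̄ = [340/163 408/163; 408/163 620/163]

x' = [71/163, 20/163]
P' = [340/163 408/163; 408/163 620/163]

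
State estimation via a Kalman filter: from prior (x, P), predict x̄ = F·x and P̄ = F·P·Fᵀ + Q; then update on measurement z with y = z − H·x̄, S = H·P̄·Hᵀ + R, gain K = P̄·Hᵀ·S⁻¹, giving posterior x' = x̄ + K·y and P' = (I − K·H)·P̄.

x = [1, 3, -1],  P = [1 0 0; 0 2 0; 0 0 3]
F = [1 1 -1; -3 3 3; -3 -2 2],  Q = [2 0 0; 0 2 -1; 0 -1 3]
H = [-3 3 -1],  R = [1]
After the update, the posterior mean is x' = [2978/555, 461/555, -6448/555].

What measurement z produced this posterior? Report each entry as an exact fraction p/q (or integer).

x̄ = F·x = [5, 3, -11]
P̄ = F·P·Fᵀ + Q = [8 -6 -13; -6 56 14; -13 14 32]
S = H·P̄·Hᵀ + R = [555]
K = P̄·Hᵀ·S⁻¹ = [-29/555; 172/555; 49/555]
x' − x̄ = [203/555, -1204/555, -343/555] = K·y
y = (KᵀK)⁻¹·Kᵀ·(x' − x̄) = [-7]
z = y + H·x̄ = [-7] + [5] = [-2]

z = [-2]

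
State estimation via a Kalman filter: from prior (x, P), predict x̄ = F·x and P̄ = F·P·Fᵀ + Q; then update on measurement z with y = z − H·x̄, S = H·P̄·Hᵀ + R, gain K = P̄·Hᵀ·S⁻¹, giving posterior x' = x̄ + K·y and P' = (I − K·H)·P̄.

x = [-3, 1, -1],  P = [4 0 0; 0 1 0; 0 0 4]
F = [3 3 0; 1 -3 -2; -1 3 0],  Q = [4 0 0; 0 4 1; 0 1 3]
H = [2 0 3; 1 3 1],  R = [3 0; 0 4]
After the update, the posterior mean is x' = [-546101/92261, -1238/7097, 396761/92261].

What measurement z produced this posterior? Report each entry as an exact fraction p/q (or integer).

x̄ = F·x = [-6, -4, 6]
P̄ = F·P·Fᵀ + Q = [49 3 -3; 3 33 -12; -3 -12 16]
S = H·P̄·Hᵀ + R = [307 41; 41 306]
K = P̄·Hᵀ·S⁻¹ = [24979/92261 13236/92261; -990/7097 2220/7097; 13795/92261 -8783/92261]
x' − x̄ = [7465/92261, 27150/7097, -156805/92261] = K·y
y = (KᵀK)⁻¹·Kᵀ·(x' − x̄) = [-5, 10]
z = y + H·x̄ = [-5, 10] + [6, -12] = [1, -2]

z = [1, -2]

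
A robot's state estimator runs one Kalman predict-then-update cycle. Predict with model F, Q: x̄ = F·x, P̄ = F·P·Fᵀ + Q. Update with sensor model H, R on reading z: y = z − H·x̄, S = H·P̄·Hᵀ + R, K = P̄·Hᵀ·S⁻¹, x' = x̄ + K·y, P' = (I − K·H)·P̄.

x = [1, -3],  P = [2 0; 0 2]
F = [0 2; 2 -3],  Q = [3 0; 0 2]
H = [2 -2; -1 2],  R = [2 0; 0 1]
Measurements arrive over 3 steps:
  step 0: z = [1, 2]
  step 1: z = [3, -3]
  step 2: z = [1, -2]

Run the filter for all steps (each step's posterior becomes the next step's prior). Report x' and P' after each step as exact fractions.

step 0: x' = [911/626, 465/313], P' = [995/626 322/313; 322/313 260/313]
step 1: x' = [1054/1287, -4568/4719], P' = [347/234 400/429; 400/429 1172/1573]
step 2: x' = [886277/1213346, -79332/606673], P' = [1789791/1213346 563132/606673; 563132/606673 450692/606673]

step 0: x̄ = F·x = [-6, 11]
step 0: P̄ = F·P·Fᵀ + Q = [11 -12; -12 28]
step 0: y = z − H·x̄ = [35, -26]
step 0: S = H·P̄·Hᵀ + R = [254 -206; -206 172]
step 0: K = P̄·Hᵀ·S⁻¹ = [351/626 293/626; 62/313 198/313]
step 0: x' = x̄ + K·y = [911/626, 465/313]
step 0: P' = (I − K·H)·P̄ = [995/626 322/313; 322/313 260/313]
step 1: x̄ = F·x = [930/313, -484/313]
step 1: P̄ = F·P·Fᵀ + Q = [1979/313 -272/313; -272/313 1092/313]
step 1: y = z − H·x̄ = [-1889/313, 959/313]
step 1: S = H·P̄·Hᵀ + R = [15086/313 -9958/313; -9958/313 7748/313]
step 1: K = P̄·Hᵀ·S⁻¹ = [109/198 983/2574; 68/363 2632/4719]
step 1: x' = x̄ + K·y = [1054/1287, -4568/4719]
step 1: P' = (I − K·H)·P̄ = [347/234 400/429; 400/429 1172/1573]
step 2: x̄ = F·x = [-9136/4719, 64300/14157]
step 2: P̄ = F·P·Fᵀ + Q = [9407/1573 -3496/4719; -3496/4719 48820/14157]
step 2: y = z − H·x̄ = [197573/14157, -184322/14157]
step 2: S = H·P̄·Hᵀ + R = [646150/14157 -427534/14157; -427534/14157 336052/14157]
step 2: K = P̄·Hᵀ·S⁻¹ = [663527/1213346 462737/1213346; 112440/606673 338252/606673]
step 2: x' = x̄ + K·y = [886277/1213346, -79332/606673]
step 2: P' = (I − K·H)·P̄ = [1789791/1213346 563132/606673; 563132/606673 450692/606673]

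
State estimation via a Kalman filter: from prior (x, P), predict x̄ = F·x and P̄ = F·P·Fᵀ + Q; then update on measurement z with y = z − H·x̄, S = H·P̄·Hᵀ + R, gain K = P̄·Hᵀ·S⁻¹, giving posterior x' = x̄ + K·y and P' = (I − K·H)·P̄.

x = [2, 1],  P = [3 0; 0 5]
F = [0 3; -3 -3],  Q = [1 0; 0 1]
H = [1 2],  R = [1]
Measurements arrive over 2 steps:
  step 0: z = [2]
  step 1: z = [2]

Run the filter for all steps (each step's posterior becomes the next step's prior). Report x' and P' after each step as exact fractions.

step 0: x̄ = F·x = [3, -9]
step 0: P̄ = F·P·Fᵀ + Q = [46 -45; -45 73]
step 0: y = z − H·x̄ = [17]
step 0: S = H·P̄·Hᵀ + R = [159]
step 0: K = P̄·Hᵀ·S⁻¹ = [-44/159; 101/159]
step 0: x' = x̄ + K·y = [-271/159, 286/159]
step 0: P' = (I − K·H)·P̄ = [5378/159 -2711/159; -2711/159 1406/159]
step 1: x̄ = F·x = [286/53, -15/53]
step 1: P̄ = F·P·Fᵀ + Q = [4271/53 3915/53; 3915/53 4139/53]
step 1: y = z − H·x̄ = [-150/53]
step 1: S = H·P̄·Hᵀ + R = [36540/53]
step 1: K = P̄·Hᵀ·S⁻¹ = [12101/36540; 12193/36540]
step 1: x' = x̄ + K·y = [5431/1218, -1495/1218]
step 1: P' = (I − K·H)·P̄ = [181663/36540 -84781/36540; -84781/36540 48487/36540]

step 0: x' = [-271/159, 286/159], P' = [5378/159 -2711/159; -2711/159 1406/159]
step 1: x' = [5431/1218, -1495/1218], P' = [181663/36540 -84781/36540; -84781/36540 48487/36540]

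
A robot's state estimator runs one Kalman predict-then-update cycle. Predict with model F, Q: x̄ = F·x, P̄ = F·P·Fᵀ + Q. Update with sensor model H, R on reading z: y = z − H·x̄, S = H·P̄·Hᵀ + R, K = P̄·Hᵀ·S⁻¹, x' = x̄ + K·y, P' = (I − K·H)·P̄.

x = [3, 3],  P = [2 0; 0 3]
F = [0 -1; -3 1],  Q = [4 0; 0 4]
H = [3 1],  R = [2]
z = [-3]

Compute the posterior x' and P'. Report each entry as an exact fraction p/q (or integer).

x' = [0, -10/3]
P' = [5/2 -7; -7 193/9]

x̄ = F·x = [-3, -6]
P̄ = F·P·Fᵀ + Q = [7 -3; -3 25]
y = z − H·x̄ = [12]
S = H·P̄·Hᵀ + R = [72]
K = P̄·Hᵀ·S⁻¹ = [1/4; 2/9]
x' = x̄ + K·y = [0, -10/3]
P' = (I − K·H)·P̄ = [5/2 -7; -7 193/9]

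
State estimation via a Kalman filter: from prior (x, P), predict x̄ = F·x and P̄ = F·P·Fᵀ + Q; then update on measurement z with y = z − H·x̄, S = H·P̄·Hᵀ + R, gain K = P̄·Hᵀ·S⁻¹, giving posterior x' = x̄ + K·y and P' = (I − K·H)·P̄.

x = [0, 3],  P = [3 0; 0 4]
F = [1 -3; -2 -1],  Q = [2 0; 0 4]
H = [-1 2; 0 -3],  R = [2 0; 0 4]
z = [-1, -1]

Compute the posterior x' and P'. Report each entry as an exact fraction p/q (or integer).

x̄ = F·x = [-9, -3]
P̄ = F·P·Fᵀ + Q = [41 6; 6 20]
y = z − H·x̄ = [-4, -10]
S = H·P̄·Hᵀ + R = [99 -102; -102 184]
K = P̄·Hᵀ·S⁻¹ = [-1793/1953 -395/651; 34/1953 -206/651]
x' = x̄ + K·y = [1445/1953, 185/1953]
P' = (I − K·H)·P̄ = [6746/1953 1580/1953; 1580/1953 824/1953]

x' = [1445/1953, 185/1953]
P' = [6746/1953 1580/1953; 1580/1953 824/1953]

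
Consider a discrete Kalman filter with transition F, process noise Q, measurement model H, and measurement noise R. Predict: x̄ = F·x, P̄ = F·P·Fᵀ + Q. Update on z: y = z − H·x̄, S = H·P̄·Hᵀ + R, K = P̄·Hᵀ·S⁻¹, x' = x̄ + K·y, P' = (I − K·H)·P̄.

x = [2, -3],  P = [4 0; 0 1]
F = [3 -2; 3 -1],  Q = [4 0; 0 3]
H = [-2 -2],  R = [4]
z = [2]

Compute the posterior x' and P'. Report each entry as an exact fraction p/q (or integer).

x̄ = F·x = [12, 9]
P̄ = F·P·Fᵀ + Q = [44 38; 38 40]
y = z − H·x̄ = [44]
S = H·P̄·Hᵀ + R = [644]
K = P̄·Hᵀ·S⁻¹ = [-41/161; -39/161]
x' = x̄ + K·y = [128/161, -267/161]
P' = (I − K·H)·P̄ = [360/161 -278/161; -278/161 356/161]

x' = [128/161, -267/161]
P' = [360/161 -278/161; -278/161 356/161]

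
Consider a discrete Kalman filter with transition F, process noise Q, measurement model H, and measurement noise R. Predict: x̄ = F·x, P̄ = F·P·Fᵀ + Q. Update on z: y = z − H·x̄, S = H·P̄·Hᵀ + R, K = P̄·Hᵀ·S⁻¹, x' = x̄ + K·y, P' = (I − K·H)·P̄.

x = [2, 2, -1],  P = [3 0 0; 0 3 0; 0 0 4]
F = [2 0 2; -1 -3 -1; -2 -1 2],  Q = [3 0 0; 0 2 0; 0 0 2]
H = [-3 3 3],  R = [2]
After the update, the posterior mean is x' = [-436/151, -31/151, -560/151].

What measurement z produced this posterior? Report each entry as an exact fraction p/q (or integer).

z = [-3]

x̄ = F·x = [2, -7, -8]
P̄ = F·P·Fᵀ + Q = [31 -14 4; -14 36 7; 4 7 33]
S = H·P̄·Hᵀ + R = [1208]
K = P̄·Hᵀ·S⁻¹ = [-123/1208; 171/1208; 27/302]
x' − x̄ = [-738/151, 1026/151, 648/151] = K·y
y = (KᵀK)⁻¹·Kᵀ·(x' − x̄) = [48]
z = y + H·x̄ = [48] + [-51] = [-3]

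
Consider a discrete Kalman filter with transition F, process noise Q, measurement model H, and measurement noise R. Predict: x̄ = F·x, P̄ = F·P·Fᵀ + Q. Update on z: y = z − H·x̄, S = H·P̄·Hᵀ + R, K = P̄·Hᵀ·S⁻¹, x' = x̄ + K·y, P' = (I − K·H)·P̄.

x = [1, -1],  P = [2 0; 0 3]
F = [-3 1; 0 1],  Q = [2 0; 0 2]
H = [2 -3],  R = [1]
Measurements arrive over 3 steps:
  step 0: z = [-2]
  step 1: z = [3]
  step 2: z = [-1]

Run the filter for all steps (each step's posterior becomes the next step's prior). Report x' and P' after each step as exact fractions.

step 0: x̄ = F·x = [-4, -1]
step 0: P̄ = F·P·Fᵀ + Q = [23 3; 3 5]
step 0: y = z − H·x̄ = [3]
step 0: S = H·P̄·Hᵀ + R = [102]
step 0: K = P̄·Hᵀ·S⁻¹ = [37/102; -3/34]
step 0: x' = x̄ + K·y = [-99/34, -43/34]
step 0: P' = (I − K·H)·P̄ = [977/102 213/34; 213/34 143/34]
step 1: x̄ = F·x = [127/17, -43/34]
step 1: P̄ = F·P·Fᵀ + Q = [932/17 -248/17; -248/17 211/34]
step 1: y = z − H·x̄ = [-535/34]
step 1: S = H·P̄·Hᵀ + R = [15341/34]
step 1: K = P̄·Hᵀ·S⁻¹ = [5216/15341; -1625/15341]
step 1: x' = x̄ + K·y = [32531/15341, 6168/15341]
step 1: P' = (I − K·H)·P̄ = [40852/15341 25496/15341; 25496/15341 17539/15341]
step 2: x̄ = F·x = [-3975/667, 6168/15341]
step 2: P̄ = F·P·Fᵀ + Q = [497/29 -2563/667; -2563/667 48221/15341]
step 2: y = z − H·x̄ = [186013/15341]
step 2: S = H·P̄·Hᵀ + R = [2208370/15341]
step 2: K = P̄·Hᵀ·S⁻¹ = [702673/2208370; -13819/116230]
step 2: x' = x̄ + K·y = [-4640761/2208370, -120827/116230]
step 2: P' = (I − K·H)·P̄ = [5661941/2208370 186337/116230; 186337/116230 128831/116230]

step 0: x' = [-99/34, -43/34], P' = [977/102 213/34; 213/34 143/34]
step 1: x' = [32531/15341, 6168/15341], P' = [40852/15341 25496/15341; 25496/15341 17539/15341]
step 2: x' = [-4640761/2208370, -120827/116230], P' = [5661941/2208370 186337/116230; 186337/116230 128831/116230]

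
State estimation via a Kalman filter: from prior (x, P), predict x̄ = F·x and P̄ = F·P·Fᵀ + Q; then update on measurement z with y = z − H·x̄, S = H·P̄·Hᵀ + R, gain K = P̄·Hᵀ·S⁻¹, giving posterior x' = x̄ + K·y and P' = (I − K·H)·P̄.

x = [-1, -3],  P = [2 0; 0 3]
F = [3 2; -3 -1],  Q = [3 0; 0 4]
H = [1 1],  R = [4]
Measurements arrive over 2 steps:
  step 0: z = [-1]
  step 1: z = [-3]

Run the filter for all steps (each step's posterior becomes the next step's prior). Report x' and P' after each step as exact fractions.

step 0: x̄ = F·x = [-9, 6]
step 0: P̄ = F·P·Fᵀ + Q = [33 -24; -24 25]
step 0: y = z − H·x̄ = [2]
step 0: S = H·P̄·Hᵀ + R = [14]
step 0: K = P̄·Hᵀ·S⁻¹ = [9/14; 1/14]
step 0: x' = x̄ + K·y = [-54/7, 43/7]
step 0: P' = (I − K·H)·P̄ = [381/14 -345/14; -345/14 349/14]
step 1: x̄ = F·x = [-76/7, 17]
step 1: P̄ = F·P·Fᵀ + Q = [727/14 -73; -73 126]
step 1: y = z − H·x̄ = [-64/7]
step 1: S = H·P̄·Hᵀ + R = [503/14]
step 1: K = P̄·Hᵀ·S⁻¹ = [-295/503; 742/503]
step 1: x' = x̄ + K·y = [-2764/503, 1767/503]
step 1: P' = (I − K·H)·P̄ = [19904/503 -21084/503; -21084/503 24052/503]

step 0: x' = [-54/7, 43/7], P' = [381/14 -345/14; -345/14 349/14]
step 1: x' = [-2764/503, 1767/503], P' = [19904/503 -21084/503; -21084/503 24052/503]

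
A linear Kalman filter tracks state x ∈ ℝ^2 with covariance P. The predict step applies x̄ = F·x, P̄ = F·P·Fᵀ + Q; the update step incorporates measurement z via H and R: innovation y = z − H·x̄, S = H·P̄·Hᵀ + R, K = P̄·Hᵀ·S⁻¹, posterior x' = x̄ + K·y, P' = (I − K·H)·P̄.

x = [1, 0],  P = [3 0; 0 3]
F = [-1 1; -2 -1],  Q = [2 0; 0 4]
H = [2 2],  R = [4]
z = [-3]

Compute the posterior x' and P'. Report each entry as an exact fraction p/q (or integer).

x̄ = F·x = [-1, -2]
P̄ = F·P·Fᵀ + Q = [8 3; 3 19]
y = z − H·x̄ = [3]
S = H·P̄·Hᵀ + R = [136]
K = P̄·Hᵀ·S⁻¹ = [11/68; 11/34]
x' = x̄ + K·y = [-35/68, -35/34]
P' = (I − K·H)·P̄ = [151/34 -70/17; -70/17 81/17]

x' = [-35/68, -35/34]
P' = [151/34 -70/17; -70/17 81/17]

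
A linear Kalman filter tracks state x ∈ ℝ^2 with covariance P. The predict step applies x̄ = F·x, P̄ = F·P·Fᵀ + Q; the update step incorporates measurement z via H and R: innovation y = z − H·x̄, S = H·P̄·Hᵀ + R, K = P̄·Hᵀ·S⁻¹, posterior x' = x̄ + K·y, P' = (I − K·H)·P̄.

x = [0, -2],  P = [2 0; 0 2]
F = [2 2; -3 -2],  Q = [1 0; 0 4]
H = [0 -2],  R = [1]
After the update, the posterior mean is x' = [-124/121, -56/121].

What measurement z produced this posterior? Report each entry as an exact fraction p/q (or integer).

x̄ = F·x = [-4, 4]
P̄ = F·P·Fᵀ + Q = [17 -20; -20 30]
S = H·P̄·Hᵀ + R = [121]
K = P̄·Hᵀ·S⁻¹ = [40/121; -60/121]
x' − x̄ = [360/121, -540/121] = K·y
y = (KᵀK)⁻¹·Kᵀ·(x' − x̄) = [9]
z = y + H·x̄ = [9] + [-8] = [1]

z = [1]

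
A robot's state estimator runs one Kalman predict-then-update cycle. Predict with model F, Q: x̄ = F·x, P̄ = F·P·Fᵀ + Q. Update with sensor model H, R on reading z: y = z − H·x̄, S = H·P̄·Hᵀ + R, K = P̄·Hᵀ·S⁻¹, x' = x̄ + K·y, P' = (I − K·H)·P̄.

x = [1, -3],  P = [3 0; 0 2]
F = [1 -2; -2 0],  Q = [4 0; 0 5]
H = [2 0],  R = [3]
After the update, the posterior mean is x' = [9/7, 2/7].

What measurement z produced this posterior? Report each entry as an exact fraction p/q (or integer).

x̄ = F·x = [7, -2]
P̄ = F·P·Fᵀ + Q = [15 -6; -6 17]
S = H·P̄·Hᵀ + R = [63]
K = P̄·Hᵀ·S⁻¹ = [10/21; -4/21]
x' − x̄ = [-40/7, 16/7] = K·y
y = (KᵀK)⁻¹·Kᵀ·(x' − x̄) = [-12]
z = y + H·x̄ = [-12] + [14] = [2]

z = [2]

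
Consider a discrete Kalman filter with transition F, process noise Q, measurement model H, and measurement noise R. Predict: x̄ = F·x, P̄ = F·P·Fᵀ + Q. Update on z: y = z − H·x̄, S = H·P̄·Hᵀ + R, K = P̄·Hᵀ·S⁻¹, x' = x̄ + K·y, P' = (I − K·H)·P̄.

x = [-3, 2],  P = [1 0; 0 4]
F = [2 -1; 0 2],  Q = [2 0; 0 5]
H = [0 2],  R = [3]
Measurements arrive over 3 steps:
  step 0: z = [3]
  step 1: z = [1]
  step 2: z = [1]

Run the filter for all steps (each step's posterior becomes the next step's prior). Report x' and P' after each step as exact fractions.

step 0: x' = [-616/87, 46/29], P' = [614/87 -8/29; -8/29 21/29]
step 1: x' = [-45010/3009, 734/1003], P' = [94195/3009 -222/1003; -222/1003 687/1003]
step 2: x' = [-3105622/102183, 19930/34061], P' = [13098725/102183 -6786/34061; -6786/34061 23289/34061]

step 0: x̄ = F·x = [-8, 4]
step 0: P̄ = F·P·Fᵀ + Q = [10 -8; -8 21]
step 0: y = z − H·x̄ = [-5]
step 0: S = H·P̄·Hᵀ + R = [87]
step 0: K = P̄·Hᵀ·S⁻¹ = [-16/87; 14/29]
step 0: x' = x̄ + K·y = [-616/87, 46/29]
step 0: P' = (I − K·H)·P̄ = [614/87 -8/29; -8/29 21/29]
step 1: x̄ = F·x = [-1370/87, 92/29]
step 1: P̄ = F·P·Fᵀ + Q = [2789/87 -74/29; -74/29 229/29]
step 1: y = z − H·x̄ = [-155/29]
step 1: S = H·P̄·Hᵀ + R = [1003/29]
step 1: K = P̄·Hᵀ·S⁻¹ = [-148/1003; 458/1003]
step 1: x' = x̄ + K·y = [-45010/3009, 734/1003]
step 1: P' = (I − K·H)·P̄ = [94195/3009 -222/1003; -222/1003 687/1003]
step 2: x̄ = F·x = [-92222/3009, 1468/1003]
step 2: P̄ = F·P·Fᵀ + Q = [387523/3009 -2262/1003; -2262/1003 7763/1003]
step 2: y = z − H·x̄ = [-1933/1003]
step 2: S = H·P̄·Hᵀ + R = [34061/1003]
step 2: K = P̄·Hᵀ·S⁻¹ = [-4524/34061; 15526/34061]
step 2: x' = x̄ + K·y = [-3105622/102183, 19930/34061]
step 2: P' = (I − K·H)·P̄ = [13098725/102183 -6786/34061; -6786/34061 23289/34061]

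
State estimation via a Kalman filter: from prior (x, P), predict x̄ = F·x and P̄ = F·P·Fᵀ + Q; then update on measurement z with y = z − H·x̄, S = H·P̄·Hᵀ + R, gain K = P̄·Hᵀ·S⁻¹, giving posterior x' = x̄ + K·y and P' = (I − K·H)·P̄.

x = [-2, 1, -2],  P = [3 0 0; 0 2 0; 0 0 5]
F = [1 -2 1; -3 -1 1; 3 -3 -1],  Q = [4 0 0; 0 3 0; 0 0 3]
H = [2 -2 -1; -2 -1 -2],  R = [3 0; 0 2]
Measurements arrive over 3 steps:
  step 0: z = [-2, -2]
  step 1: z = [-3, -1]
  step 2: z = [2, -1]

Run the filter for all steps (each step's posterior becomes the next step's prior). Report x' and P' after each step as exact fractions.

step 0: x̄ = F·x = [-6, 3, -7]
step 0: P̄ = F·P·Fᵀ + Q = [20 0 16; 0 37 -26; 16 -26 53]
step 0: y = z − H·x̄ = [9, -25]
step 0: S = H·P̄·Hᵀ + R = [116 -62; -62 355]
step 0: K = P̄·Hᵀ·S⁻¹ = [39/359 -66/359; -8055/18668 -309/9334; 4061/37336 -5535/18668]
step 0: x' = x̄ + K·y = [-153/359, -1041/18668, 51947/37336]
step 0: P' = (I − K·H)·P̄ = [1492/359 2862/359 -2857/359; 2862/359 156673/9334 -304879/18668; -2857/359 -304879/18668 613077/37336]
step 1: x̄ = F·x = [40199/37336, 101765/37336, -93437/37336]
step 1: P̄ = F·P·Fᵀ + Q = [4078541/37336 5312727/37336 949249/37336; 5312727/37336 7536461/37336 1093123/37336; 949249/37336 1093123/37336 528381/37336]
step 1: y = z − H·x̄ = [-82313/37336, -42047/37336]
step 1: S = H·P̄·Hᵀ + R = [5174077/37336 14008091/37336; 14008091/37336 59256213/37336]
step 1: K = P̄·Hᵀ·S⁻¹ = [341904999/2956117295 -847505298/2956117295; -1159083712/2956117295 -741103731/2956117295; 223628766/2956117295 -254827407/2956117295]
step 1: x' = x̄ + K·y = [3383458009/2956117295, 11447346333/2956117295, -7604016454/2956117295]
step 1: P' = (I − K·H)·P̄ = [5368161808/2956117295 9487510086/2956117295 -9264411553/2956117295; 9487510086/2956117295 20799118442/2956117295 -19145965576/2956117295; -9264411553/2956117295 -19145965576/2956117295 19092221748/2956117295]
step 2: x̄ = F·x = [-27115251111/2956117295, -29201736814/2956117295, -16587648518/2956117295]
step 2: P̄ = F·P·Fᵀ + Q = [139586325358/2956117295 167990243472/2956117295 37036526024/2956117295; 167990243472/2956117295 247876609333/2956117295 34622199656/2956117295; 37036526024/2956117295 34622199656/2956117295 33401590197/2956117295]
step 2: y = z − H·x̄ = [-14848385334/2956117295, -119563653367/2956117295]
step 2: S = H·P̄·Hᵀ + R = [238542427598/2956117295 439229530804/2956117295; 439229530804/2956117295 2052482486847/2956117295]
step 2: K = P̄·Hᵀ·S⁻¹ = [6144598888770/50180954386751 -14058588423828/50180954386751; -18965879483179/50180954386751 -11908935725409/50180954386751; 6237452174835/100361908773502 -4958149693044/50180954386751]
step 2: x' = x̄ + K·y = [77462975611113/50180954386751, 81227333954585/50180954386751, -96707119709057/50180954386751]
step 2: P' = (I − K·H)·P̄ = [85710181530022/50180954386751 149758772999952/50180954386751 -146530979606170/50180954386751; 149758772999952/50180954386751 329510014482656/50180954386751 -302604844515871/50180954386751; -146530979606170/50180954386751 -302604844515871/50180954386751 605583103114299/100361908773502]

step 0: x' = [-153/359, -1041/18668, 51947/37336], P' = [1492/359 2862/359 -2857/359; 2862/359 156673/9334 -304879/18668; -2857/359 -304879/18668 613077/37336]
step 1: x' = [3383458009/2956117295, 11447346333/2956117295, -7604016454/2956117295], P' = [5368161808/2956117295 9487510086/2956117295 -9264411553/2956117295; 9487510086/2956117295 20799118442/2956117295 -19145965576/2956117295; -9264411553/2956117295 -19145965576/2956117295 19092221748/2956117295]
step 2: x' = [77462975611113/50180954386751, 81227333954585/50180954386751, -96707119709057/50180954386751], P' = [85710181530022/50180954386751 149758772999952/50180954386751 -146530979606170/50180954386751; 149758772999952/50180954386751 329510014482656/50180954386751 -302604844515871/50180954386751; -146530979606170/50180954386751 -302604844515871/50180954386751 605583103114299/100361908773502]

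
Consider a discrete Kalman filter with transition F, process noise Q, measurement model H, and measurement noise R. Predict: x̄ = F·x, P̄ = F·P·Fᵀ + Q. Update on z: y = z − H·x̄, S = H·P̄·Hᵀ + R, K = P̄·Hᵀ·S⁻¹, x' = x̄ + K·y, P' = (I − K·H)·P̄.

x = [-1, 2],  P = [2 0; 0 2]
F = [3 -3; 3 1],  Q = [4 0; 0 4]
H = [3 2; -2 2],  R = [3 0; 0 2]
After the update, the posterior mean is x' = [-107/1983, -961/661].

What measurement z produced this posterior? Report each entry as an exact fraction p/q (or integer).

z = [-3, -3]

x̄ = F·x = [-9, -1]
P̄ = F·P·Fᵀ + Q = [40 12; 12 24]
S = H·P̄·Hᵀ + R = [603 -120; -120 162]
K = P̄·Hᵀ·S⁻¹ = [2768/13881 -916/4627; 916/4627 1364/4627]
x' − x̄ = [17740/1983, -300/661] = K·y
y = (KᵀK)⁻¹·Kᵀ·(x' − x̄) = [26, -19]
z = y + H·x̄ = [26, -19] + [-29, 16] = [-3, -3]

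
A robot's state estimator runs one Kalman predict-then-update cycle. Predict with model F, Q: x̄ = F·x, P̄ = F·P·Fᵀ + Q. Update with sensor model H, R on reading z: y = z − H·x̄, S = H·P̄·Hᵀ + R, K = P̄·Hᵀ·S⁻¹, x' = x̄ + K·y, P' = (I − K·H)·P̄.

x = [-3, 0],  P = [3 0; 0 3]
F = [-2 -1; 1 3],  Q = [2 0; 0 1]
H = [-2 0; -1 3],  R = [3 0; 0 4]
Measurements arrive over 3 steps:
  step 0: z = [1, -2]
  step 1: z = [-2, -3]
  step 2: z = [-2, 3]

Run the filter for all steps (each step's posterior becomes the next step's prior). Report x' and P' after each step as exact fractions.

step 0: x' = [-485/6157, -81/131], P' = [4179/6157 27/131; 27/131 65/131]
step 1: x' = [1101269/1379933, -1168870/1379933], P' = [1597977/2759866 377487/2759866; 377487/2759866 1201681/2759866]
step 2: x' = [298461122/1038251283, 782188649/1038251283], P' = [199746767/346083761 47491817/346083761; 47491817/346083761 150092467/346083761]

step 0: x̄ = F·x = [6, -3]
step 0: P̄ = F·P·Fᵀ + Q = [17 -15; -15 31]
step 0: y = z − H·x̄ = [13, 13]
step 0: S = H·P̄·Hᵀ + R = [71 124; 124 390]
step 0: K = P̄·Hᵀ·S⁻¹ = [-2786/6157 -93/6157; -18/131 42/131]
step 0: x' = x̄ + K·y = [-485/6157, -81/131]
step 0: P' = (I − K·H)·P̄ = [4179/6157 27/131; 27/131 65/131]
step 1: x̄ = F·x = [4777/6157, -11906/6157]
step 1: P̄ = F·P·Fᵀ + Q = [37161/6157 -26406/6157; -26406/6157 45445/6157]
step 1: y = z − H·x̄ = [-2760/6157, 22024/6157]
step 1: S = H·P̄·Hᵀ + R = [167115/6157 232758/6157; 232758/6157 629230/6157]
step 1: K = P̄·Hᵀ·S⁻¹ = [-532659/1379933 -116379/2759866; -125829/1379933 806889/2759866]
step 1: x' = x̄ + K·y = [1101269/1379933, -1168870/1379933]
step 1: P' = (I − K·H)·P̄ = [1597977/2759866 377487/2759866; 377487/2759866 1201681/2759866]
step 2: x̄ = F·x = [-1033668/1379933, -2405341/1379933]
step 2: P̄ = F·P·Fᵀ + Q = [14623269/2759866 -4721703/1379933; -4721703/1379933 8718947/1379933]
step 2: y = z − H·x̄ = [-4827202/1379933, 10322154/1379933]
step 2: S = H·P̄·Hᵀ + R = [33386337/1379933 42953487/1379933; 42953487/1379933 239264215/2759866]
step 2: K = P̄·Hᵀ·S⁻¹ = [-399493534/1038251283 -14317829/346083761; -94983634/1038251283 100696396/346083761]
step 2: x' = x̄ + K·y = [298461122/1038251283, 782188649/1038251283]
step 2: P' = (I − K·H)·P̄ = [199746767/346083761 47491817/346083761; 47491817/346083761 150092467/346083761]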